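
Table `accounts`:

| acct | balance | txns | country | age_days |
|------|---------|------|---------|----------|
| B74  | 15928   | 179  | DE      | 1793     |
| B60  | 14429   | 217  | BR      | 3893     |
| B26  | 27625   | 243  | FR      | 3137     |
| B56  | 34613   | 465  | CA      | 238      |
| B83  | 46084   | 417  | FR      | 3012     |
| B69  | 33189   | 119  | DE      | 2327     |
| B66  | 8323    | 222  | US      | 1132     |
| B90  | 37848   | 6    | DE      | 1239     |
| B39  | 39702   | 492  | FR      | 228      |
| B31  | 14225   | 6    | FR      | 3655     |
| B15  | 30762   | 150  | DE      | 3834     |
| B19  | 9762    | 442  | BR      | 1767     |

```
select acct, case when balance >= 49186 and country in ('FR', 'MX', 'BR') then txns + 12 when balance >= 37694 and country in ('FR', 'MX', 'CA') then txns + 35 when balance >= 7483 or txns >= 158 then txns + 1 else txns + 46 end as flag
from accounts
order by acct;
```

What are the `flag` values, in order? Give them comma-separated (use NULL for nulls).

acct=B15: balance >= 7483 or txns >= 158 → 151
acct=B19: balance >= 7483 or txns >= 158 → 443
acct=B26: balance >= 7483 or txns >= 158 → 244
acct=B31: balance >= 7483 or txns >= 158 → 7
acct=B39: balance >= 37694 and country in ('FR', 'MX', 'CA') → 527
acct=B56: balance >= 7483 or txns >= 158 → 466
acct=B60: balance >= 7483 or txns >= 158 → 218
acct=B66: balance >= 7483 or txns >= 158 → 223
acct=B69: balance >= 7483 or txns >= 158 → 120
acct=B74: balance >= 7483 or txns >= 158 → 180
acct=B83: balance >= 37694 and country in ('FR', 'MX', 'CA') → 452
acct=B90: balance >= 7483 or txns >= 158 → 7

151, 443, 244, 7, 527, 466, 218, 223, 120, 180, 452, 7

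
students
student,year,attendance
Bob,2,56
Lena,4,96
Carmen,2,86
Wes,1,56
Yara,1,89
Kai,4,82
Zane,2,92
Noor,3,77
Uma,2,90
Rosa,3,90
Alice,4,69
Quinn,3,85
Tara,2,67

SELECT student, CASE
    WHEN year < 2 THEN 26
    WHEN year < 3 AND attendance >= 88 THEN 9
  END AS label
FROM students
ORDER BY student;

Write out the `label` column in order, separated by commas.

NULL, NULL, NULL, NULL, NULL, NULL, NULL, NULL, NULL, 9, 26, 26, 9

student=Alice: (no match → NULL) → NULL
student=Bob: (no match → NULL) → NULL
student=Carmen: (no match → NULL) → NULL
student=Kai: (no match → NULL) → NULL
student=Lena: (no match → NULL) → NULL
student=Noor: (no match → NULL) → NULL
student=Quinn: (no match → NULL) → NULL
student=Rosa: (no match → NULL) → NULL
student=Tara: (no match → NULL) → NULL
student=Uma: year < 3 AND attendance >= 88 → 9
student=Wes: year < 2 → 26
student=Yara: year < 2 → 26
student=Zane: year < 3 AND attendance >= 88 → 9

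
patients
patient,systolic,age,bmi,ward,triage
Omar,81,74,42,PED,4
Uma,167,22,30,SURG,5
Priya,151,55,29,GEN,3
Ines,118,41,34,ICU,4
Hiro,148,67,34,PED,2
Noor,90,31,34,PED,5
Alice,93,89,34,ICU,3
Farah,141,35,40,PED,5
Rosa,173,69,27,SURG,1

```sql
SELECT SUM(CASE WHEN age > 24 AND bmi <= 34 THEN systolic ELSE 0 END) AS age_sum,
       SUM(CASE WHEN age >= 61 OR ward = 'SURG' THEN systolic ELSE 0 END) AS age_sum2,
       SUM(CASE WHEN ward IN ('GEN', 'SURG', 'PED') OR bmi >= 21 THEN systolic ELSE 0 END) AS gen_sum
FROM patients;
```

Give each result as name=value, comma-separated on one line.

age_sum=773, age_sum2=662, gen_sum=1162

[age_sum: age > 24 AND bmi <= 34]
patient=Omar: ✗
patient=Uma: ✗
patient=Priya: ✓ → 151
patient=Ines: ✓ → 118
patient=Hiro: ✓ → 148
patient=Noor: ✓ → 90
patient=Alice: ✓ → 93
patient=Farah: ✗
patient=Rosa: ✓ → 173
age_sum = 151 + 118 + 148 + 90 + 93 + 173 = 773
—
[age_sum2: age >= 61 OR ward = 'SURG']
patient=Omar: ✓ → 81
patient=Uma: ✓ → 167
patient=Priya: ✗
patient=Ines: ✗
patient=Hiro: ✓ → 148
patient=Noor: ✗
patient=Alice: ✓ → 93
patient=Farah: ✗
patient=Rosa: ✓ → 173
age_sum2 = 81 + 167 + 148 + 93 + 173 = 662
—
[gen_sum: ward IN ('GEN', 'SURG', 'PED') OR bmi >= 21]
patient=Omar: ✓ → 81
patient=Uma: ✓ → 167
patient=Priya: ✓ → 151
patient=Ines: ✓ → 118
patient=Hiro: ✓ → 148
patient=Noor: ✓ → 90
patient=Alice: ✓ → 93
patient=Farah: ✓ → 141
patient=Rosa: ✓ → 173
gen_sum = 81 + 167 + 151 + 118 + 148 + 90 + 93 + 141 + 173 = 1162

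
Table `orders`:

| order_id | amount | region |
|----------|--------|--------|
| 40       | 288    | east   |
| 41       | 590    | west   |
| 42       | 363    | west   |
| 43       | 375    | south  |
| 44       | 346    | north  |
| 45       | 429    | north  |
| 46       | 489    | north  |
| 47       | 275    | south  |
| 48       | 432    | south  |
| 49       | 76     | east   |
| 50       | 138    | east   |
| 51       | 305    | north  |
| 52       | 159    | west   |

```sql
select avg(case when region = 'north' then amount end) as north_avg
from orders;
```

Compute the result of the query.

order_id=40: ✗
order_id=41: ✗
order_id=42: ✗
order_id=43: ✗
order_id=44: ✓ → 346
order_id=45: ✓ → 429
order_id=46: ✓ → 489
order_id=47: ✗
order_id=48: ✗
order_id=49: ✗
order_id=50: ✗
order_id=51: ✓ → 305
order_id=52: ✗
north_avg = (346 + 429 + 489 + 305) / 4 = 392.25

392.25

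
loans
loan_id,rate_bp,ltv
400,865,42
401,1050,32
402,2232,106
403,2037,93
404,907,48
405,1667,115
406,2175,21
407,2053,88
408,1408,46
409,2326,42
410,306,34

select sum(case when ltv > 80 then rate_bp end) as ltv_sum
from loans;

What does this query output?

7989

loan_id=400: ✗
loan_id=401: ✗
loan_id=402: ✓ → 2232
loan_id=403: ✓ → 2037
loan_id=404: ✗
loan_id=405: ✓ → 1667
loan_id=406: ✗
loan_id=407: ✓ → 2053
loan_id=408: ✗
loan_id=409: ✗
loan_id=410: ✗
ltv_sum = 2232 + 2037 + 1667 + 2053 = 7989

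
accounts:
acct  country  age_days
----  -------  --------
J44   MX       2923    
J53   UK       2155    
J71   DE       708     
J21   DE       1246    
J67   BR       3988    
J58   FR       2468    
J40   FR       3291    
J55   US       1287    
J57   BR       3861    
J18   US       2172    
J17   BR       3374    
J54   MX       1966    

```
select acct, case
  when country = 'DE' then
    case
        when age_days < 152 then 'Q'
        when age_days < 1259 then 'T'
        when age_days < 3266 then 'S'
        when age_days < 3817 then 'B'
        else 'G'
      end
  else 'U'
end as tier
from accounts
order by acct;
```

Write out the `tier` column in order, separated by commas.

acct=J17: country='BR' → outer ELSE → U
acct=J18: country='US' → outer ELSE → U
acct=J21: country='DE' → inner[age_days < 1259] → T
acct=J40: country='FR' → outer ELSE → U
acct=J44: country='MX' → outer ELSE → U
acct=J53: country='UK' → outer ELSE → U
acct=J54: country='MX' → outer ELSE → U
acct=J55: country='US' → outer ELSE → U
acct=J57: country='BR' → outer ELSE → U
acct=J58: country='FR' → outer ELSE → U
acct=J67: country='BR' → outer ELSE → U
acct=J71: country='DE' → inner[age_days < 1259] → T

U, U, T, U, U, U, U, U, U, U, U, T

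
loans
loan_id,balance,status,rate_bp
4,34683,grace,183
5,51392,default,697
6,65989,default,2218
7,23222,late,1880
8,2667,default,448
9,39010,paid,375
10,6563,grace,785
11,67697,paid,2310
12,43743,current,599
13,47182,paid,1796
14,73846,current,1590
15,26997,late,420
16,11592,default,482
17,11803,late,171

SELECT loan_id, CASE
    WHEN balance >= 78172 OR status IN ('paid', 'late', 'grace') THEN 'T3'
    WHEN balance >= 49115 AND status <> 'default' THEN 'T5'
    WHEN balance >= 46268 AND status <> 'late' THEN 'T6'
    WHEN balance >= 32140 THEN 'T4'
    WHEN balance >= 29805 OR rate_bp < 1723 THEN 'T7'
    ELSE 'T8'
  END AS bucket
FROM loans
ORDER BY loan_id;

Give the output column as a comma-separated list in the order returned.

T3, T6, T6, T3, T7, T3, T3, T3, T4, T3, T5, T3, T7, T3

loan_id=4: balance >= 78172 OR status IN ('paid', 'late', 'grace') → T3
loan_id=5: balance >= 46268 AND status <> 'late' → T6
loan_id=6: balance >= 46268 AND status <> 'late' → T6
loan_id=7: balance >= 78172 OR status IN ('paid', 'late', 'grace') → T3
loan_id=8: balance >= 29805 OR rate_bp < 1723 → T7
loan_id=9: balance >= 78172 OR status IN ('paid', 'late', 'grace') → T3
loan_id=10: balance >= 78172 OR status IN ('paid', 'late', 'grace') → T3
loan_id=11: balance >= 78172 OR status IN ('paid', 'late', 'grace') → T3
loan_id=12: balance >= 32140 → T4
loan_id=13: balance >= 78172 OR status IN ('paid', 'late', 'grace') → T3
loan_id=14: balance >= 49115 AND status <> 'default' → T5
loan_id=15: balance >= 78172 OR status IN ('paid', 'late', 'grace') → T3
loan_id=16: balance >= 29805 OR rate_bp < 1723 → T7
loan_id=17: balance >= 78172 OR status IN ('paid', 'late', 'grace') → T3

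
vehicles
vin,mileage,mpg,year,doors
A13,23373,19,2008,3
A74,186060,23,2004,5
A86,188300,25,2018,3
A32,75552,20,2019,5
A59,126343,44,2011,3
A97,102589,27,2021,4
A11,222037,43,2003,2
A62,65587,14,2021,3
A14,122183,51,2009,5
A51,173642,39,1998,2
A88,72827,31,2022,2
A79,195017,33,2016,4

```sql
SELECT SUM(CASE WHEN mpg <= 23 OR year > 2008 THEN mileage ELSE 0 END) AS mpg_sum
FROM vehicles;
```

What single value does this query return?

1157831

vin=A13: ✓ → 23373
vin=A74: ✓ → 186060
vin=A86: ✓ → 188300
vin=A32: ✓ → 75552
vin=A59: ✓ → 126343
vin=A97: ✓ → 102589
vin=A11: ✗
vin=A62: ✓ → 65587
vin=A14: ✓ → 122183
vin=A51: ✗
vin=A88: ✓ → 72827
vin=A79: ✓ → 195017
mpg_sum = 23373 + 186060 + 188300 + 75552 + 126343 + 102589 + 65587 + 122183 + 72827 + 195017 = 1157831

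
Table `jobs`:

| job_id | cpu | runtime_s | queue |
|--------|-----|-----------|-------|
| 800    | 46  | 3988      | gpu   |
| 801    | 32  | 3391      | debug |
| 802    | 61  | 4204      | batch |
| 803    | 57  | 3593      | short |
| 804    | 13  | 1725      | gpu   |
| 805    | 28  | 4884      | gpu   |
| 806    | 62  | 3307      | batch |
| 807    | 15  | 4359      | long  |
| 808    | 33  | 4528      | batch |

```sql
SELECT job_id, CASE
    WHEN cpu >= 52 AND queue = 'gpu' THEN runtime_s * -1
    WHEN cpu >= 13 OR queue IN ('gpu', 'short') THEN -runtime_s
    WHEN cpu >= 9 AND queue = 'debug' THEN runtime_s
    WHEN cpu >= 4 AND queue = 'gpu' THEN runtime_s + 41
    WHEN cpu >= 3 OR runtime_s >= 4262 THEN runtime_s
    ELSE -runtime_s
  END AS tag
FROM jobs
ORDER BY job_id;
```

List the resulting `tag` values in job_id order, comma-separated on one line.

-3988, -3391, -4204, -3593, -1725, -4884, -3307, -4359, -4528

job_id=800: cpu >= 13 OR queue IN ('gpu', 'short') → -3988
job_id=801: cpu >= 13 OR queue IN ('gpu', 'short') → -3391
job_id=802: cpu >= 13 OR queue IN ('gpu', 'short') → -4204
job_id=803: cpu >= 13 OR queue IN ('gpu', 'short') → -3593
job_id=804: cpu >= 13 OR queue IN ('gpu', 'short') → -1725
job_id=805: cpu >= 13 OR queue IN ('gpu', 'short') → -4884
job_id=806: cpu >= 13 OR queue IN ('gpu', 'short') → -3307
job_id=807: cpu >= 13 OR queue IN ('gpu', 'short') → -4359
job_id=808: cpu >= 13 OR queue IN ('gpu', 'short') → -4528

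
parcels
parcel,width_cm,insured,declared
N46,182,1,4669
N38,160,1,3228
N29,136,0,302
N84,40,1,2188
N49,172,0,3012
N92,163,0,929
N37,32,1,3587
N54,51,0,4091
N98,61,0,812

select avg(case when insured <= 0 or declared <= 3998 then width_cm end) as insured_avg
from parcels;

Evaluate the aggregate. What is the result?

101.875

parcel=N46: ✗
parcel=N38: ✓ → 160
parcel=N29: ✓ → 136
parcel=N84: ✓ → 40
parcel=N49: ✓ → 172
parcel=N92: ✓ → 163
parcel=N37: ✓ → 32
parcel=N54: ✓ → 51
parcel=N98: ✓ → 61
insured_avg = (160 + 136 + 40 + 172 + 163 + 32 + 51 + 61) / 8 = 101.875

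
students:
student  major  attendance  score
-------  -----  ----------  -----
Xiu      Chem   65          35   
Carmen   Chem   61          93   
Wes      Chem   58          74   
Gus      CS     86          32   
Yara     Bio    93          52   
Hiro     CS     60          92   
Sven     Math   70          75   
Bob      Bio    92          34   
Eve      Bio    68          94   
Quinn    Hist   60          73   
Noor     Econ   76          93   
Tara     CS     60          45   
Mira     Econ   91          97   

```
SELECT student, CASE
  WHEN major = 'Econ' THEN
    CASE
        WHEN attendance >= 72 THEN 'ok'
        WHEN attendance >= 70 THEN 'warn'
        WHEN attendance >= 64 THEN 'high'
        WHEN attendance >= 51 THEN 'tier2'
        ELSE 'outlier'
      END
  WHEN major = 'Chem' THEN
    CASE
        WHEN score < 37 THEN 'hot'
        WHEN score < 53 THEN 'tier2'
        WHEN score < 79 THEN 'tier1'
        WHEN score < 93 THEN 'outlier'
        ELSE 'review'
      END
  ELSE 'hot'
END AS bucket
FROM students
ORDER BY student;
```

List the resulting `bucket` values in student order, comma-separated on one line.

student=Bob: major='Bio' → outer ELSE → hot
student=Carmen: major='Chem' → inner[ELSE] → review
student=Eve: major='Bio' → outer ELSE → hot
student=Gus: major='CS' → outer ELSE → hot
student=Hiro: major='CS' → outer ELSE → hot
student=Mira: major='Econ' → inner[attendance >= 72] → ok
student=Noor: major='Econ' → inner[attendance >= 72] → ok
student=Quinn: major='Hist' → outer ELSE → hot
student=Sven: major='Math' → outer ELSE → hot
student=Tara: major='CS' → outer ELSE → hot
student=Wes: major='Chem' → inner[score < 79] → tier1
student=Xiu: major='Chem' → inner[score < 37] → hot
student=Yara: major='Bio' → outer ELSE → hot

hot, review, hot, hot, hot, ok, ok, hot, hot, hot, tier1, hot, hot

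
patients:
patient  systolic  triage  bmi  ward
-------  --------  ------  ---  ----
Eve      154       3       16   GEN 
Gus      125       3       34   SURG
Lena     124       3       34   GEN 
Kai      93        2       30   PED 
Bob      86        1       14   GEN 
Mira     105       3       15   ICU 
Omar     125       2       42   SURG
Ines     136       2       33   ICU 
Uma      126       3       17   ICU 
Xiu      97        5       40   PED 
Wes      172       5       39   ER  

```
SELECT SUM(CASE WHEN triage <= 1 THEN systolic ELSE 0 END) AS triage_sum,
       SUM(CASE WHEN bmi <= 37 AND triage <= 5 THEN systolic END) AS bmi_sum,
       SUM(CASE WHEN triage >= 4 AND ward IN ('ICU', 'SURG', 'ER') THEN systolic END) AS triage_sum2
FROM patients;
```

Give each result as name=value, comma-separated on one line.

[triage_sum: triage <= 1]
patient=Eve: ✗
patient=Gus: ✗
patient=Lena: ✗
patient=Kai: ✗
patient=Bob: ✓ → 86
patient=Mira: ✗
patient=Omar: ✗
patient=Ines: ✗
patient=Uma: ✗
patient=Xiu: ✗
patient=Wes: ✗
triage_sum = 86
—
[bmi_sum: bmi <= 37 AND triage <= 5]
patient=Eve: ✓ → 154
patient=Gus: ✓ → 125
patient=Lena: ✓ → 124
patient=Kai: ✓ → 93
patient=Bob: ✓ → 86
patient=Mira: ✓ → 105
patient=Omar: ✗
patient=Ines: ✓ → 136
patient=Uma: ✓ → 126
patient=Xiu: ✗
patient=Wes: ✗
bmi_sum = 154 + 125 + 124 + 93 + 86 + 105 + 136 + 126 = 949
—
[triage_sum2: triage >= 4 AND ward IN ('ICU', 'SURG', 'ER')]
patient=Eve: ✗
patient=Gus: ✗
patient=Lena: ✗
patient=Kai: ✗
patient=Bob: ✗
patient=Mira: ✗
patient=Omar: ✗
patient=Ines: ✗
patient=Uma: ✗
patient=Xiu: ✗
patient=Wes: ✓ → 172
triage_sum2 = 172

triage_sum=86, bmi_sum=949, triage_sum2=172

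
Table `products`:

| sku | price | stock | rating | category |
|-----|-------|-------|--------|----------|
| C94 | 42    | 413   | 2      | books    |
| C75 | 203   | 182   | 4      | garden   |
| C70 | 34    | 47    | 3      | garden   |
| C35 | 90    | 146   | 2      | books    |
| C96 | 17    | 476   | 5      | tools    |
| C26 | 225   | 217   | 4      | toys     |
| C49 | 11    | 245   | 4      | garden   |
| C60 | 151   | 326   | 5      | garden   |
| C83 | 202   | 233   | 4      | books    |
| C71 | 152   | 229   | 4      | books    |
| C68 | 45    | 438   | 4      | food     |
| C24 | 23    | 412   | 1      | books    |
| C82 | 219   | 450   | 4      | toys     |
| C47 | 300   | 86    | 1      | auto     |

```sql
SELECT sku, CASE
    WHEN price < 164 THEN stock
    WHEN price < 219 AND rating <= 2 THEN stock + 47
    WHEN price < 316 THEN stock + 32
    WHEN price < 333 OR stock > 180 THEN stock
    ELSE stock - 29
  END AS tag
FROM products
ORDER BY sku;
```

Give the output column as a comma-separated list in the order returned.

sku=C24: price < 164 → 412
sku=C26: price < 316 → 249
sku=C35: price < 164 → 146
sku=C47: price < 316 → 118
sku=C49: price < 164 → 245
sku=C60: price < 164 → 326
sku=C68: price < 164 → 438
sku=C70: price < 164 → 47
sku=C71: price < 164 → 229
sku=C75: price < 316 → 214
sku=C82: price < 316 → 482
sku=C83: price < 316 → 265
sku=C94: price < 164 → 413
sku=C96: price < 164 → 476

412, 249, 146, 118, 245, 326, 438, 47, 229, 214, 482, 265, 413, 476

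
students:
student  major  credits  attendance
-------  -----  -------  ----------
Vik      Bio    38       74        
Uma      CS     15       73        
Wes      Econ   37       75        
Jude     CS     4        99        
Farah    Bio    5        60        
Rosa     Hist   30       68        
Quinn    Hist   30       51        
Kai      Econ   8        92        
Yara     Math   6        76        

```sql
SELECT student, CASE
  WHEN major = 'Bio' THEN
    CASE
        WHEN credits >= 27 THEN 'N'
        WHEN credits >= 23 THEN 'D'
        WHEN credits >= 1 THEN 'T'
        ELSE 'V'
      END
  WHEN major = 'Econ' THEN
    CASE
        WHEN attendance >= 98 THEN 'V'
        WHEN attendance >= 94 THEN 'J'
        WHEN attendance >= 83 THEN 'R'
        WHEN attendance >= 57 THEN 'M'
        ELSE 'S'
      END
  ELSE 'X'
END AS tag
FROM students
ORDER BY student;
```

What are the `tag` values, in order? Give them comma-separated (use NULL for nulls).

T, X, R, X, X, X, N, M, X

student=Farah: major='Bio' → inner[credits >= 1] → T
student=Jude: major='CS' → outer ELSE → X
student=Kai: major='Econ' → inner[attendance >= 83] → R
student=Quinn: major='Hist' → outer ELSE → X
student=Rosa: major='Hist' → outer ELSE → X
student=Uma: major='CS' → outer ELSE → X
student=Vik: major='Bio' → inner[credits >= 27] → N
student=Wes: major='Econ' → inner[attendance >= 57] → M
student=Yara: major='Math' → outer ELSE → X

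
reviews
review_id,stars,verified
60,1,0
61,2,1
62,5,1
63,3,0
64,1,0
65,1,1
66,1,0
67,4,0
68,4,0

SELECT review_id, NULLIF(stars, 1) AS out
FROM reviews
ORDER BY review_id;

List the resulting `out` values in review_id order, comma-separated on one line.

NULL, 2, 5, 3, NULL, NULL, NULL, 4, 4

review_id=60: stars=1 vs 1: equal → NULL
review_id=61: stars=2 vs 1: differ → 2
review_id=62: stars=5 vs 1: differ → 5
review_id=63: stars=3 vs 1: differ → 3
review_id=64: stars=1 vs 1: equal → NULL
review_id=65: stars=1 vs 1: equal → NULL
review_id=66: stars=1 vs 1: equal → NULL
review_id=67: stars=4 vs 1: differ → 4
review_id=68: stars=4 vs 1: differ → 4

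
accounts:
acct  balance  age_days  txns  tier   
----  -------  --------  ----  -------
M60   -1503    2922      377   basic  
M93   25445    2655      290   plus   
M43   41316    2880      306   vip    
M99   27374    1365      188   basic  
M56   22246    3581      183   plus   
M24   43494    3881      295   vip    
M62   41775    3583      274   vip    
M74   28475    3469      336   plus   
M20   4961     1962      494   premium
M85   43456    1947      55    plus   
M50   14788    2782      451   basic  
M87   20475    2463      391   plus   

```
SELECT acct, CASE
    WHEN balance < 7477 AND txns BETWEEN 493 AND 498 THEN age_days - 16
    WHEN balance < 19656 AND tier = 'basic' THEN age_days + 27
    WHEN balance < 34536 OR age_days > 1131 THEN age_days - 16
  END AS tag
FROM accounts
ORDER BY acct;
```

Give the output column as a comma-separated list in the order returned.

1946, 3865, 2864, 2809, 3565, 2949, 3567, 3453, 1931, 2447, 2639, 1349

acct=M20: balance < 7477 AND txns BETWEEN 493 AND 498 → 1946
acct=M24: balance < 34536 OR age_days > 1131 → 3865
acct=M43: balance < 34536 OR age_days > 1131 → 2864
acct=M50: balance < 19656 AND tier = 'basic' → 2809
acct=M56: balance < 34536 OR age_days > 1131 → 3565
acct=M60: balance < 19656 AND tier = 'basic' → 2949
acct=M62: balance < 34536 OR age_days > 1131 → 3567
acct=M74: balance < 34536 OR age_days > 1131 → 3453
acct=M85: balance < 34536 OR age_days > 1131 → 1931
acct=M87: balance < 34536 OR age_days > 1131 → 2447
acct=M93: balance < 34536 OR age_days > 1131 → 2639
acct=M99: balance < 34536 OR age_days > 1131 → 1349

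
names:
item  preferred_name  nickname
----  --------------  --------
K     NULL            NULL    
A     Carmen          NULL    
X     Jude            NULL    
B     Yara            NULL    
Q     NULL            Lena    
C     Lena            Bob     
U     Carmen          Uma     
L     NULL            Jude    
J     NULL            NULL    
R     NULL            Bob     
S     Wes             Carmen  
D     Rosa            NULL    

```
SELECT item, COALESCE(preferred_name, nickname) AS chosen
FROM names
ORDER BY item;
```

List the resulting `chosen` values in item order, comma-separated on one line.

Carmen, Yara, Lena, Rosa, NULL, NULL, Jude, Lena, Bob, Wes, Carmen, Jude

item=A: preferred_name=Carmen → Carmen
item=B: preferred_name=Yara → Yara
item=C: preferred_name=Lena → Lena
item=D: preferred_name=Rosa → Rosa
item=J: preferred_name=NULL, nickname=NULL (all NULL) → NULL
item=K: preferred_name=NULL, nickname=NULL (all NULL) → NULL
item=L: preferred_name=NULL, nickname=Jude → Jude
item=Q: preferred_name=NULL, nickname=Lena → Lena
item=R: preferred_name=NULL, nickname=Bob → Bob
item=S: preferred_name=Wes → Wes
item=U: preferred_name=Carmen → Carmen
item=X: preferred_name=Jude → Jude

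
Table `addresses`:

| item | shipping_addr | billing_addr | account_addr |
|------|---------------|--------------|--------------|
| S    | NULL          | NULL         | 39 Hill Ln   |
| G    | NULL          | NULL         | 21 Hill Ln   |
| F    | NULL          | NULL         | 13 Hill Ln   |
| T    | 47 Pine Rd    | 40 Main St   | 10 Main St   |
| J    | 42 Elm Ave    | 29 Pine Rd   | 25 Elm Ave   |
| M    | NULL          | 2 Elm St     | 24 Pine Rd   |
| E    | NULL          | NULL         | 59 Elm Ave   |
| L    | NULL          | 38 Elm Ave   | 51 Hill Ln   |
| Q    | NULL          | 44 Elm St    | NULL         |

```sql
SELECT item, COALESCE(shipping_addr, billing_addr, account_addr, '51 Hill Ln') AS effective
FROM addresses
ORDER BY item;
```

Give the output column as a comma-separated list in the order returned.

item=E: shipping_addr=NULL, billing_addr=NULL, account_addr=59 Elm Ave → 59 Elm Ave
item=F: shipping_addr=NULL, billing_addr=NULL, account_addr=13 Hill Ln → 13 Hill Ln
item=G: shipping_addr=NULL, billing_addr=NULL, account_addr=21 Hill Ln → 21 Hill Ln
item=J: shipping_addr=42 Elm Ave → 42 Elm Ave
item=L: shipping_addr=NULL, billing_addr=38 Elm Ave → 38 Elm Ave
item=M: shipping_addr=NULL, billing_addr=2 Elm St → 2 Elm St
item=Q: shipping_addr=NULL, billing_addr=44 Elm St → 44 Elm St
item=S: shipping_addr=NULL, billing_addr=NULL, account_addr=39 Hill Ln → 39 Hill Ln
item=T: shipping_addr=47 Pine Rd → 47 Pine Rd

59 Elm Ave, 13 Hill Ln, 21 Hill Ln, 42 Elm Ave, 38 Elm Ave, 2 Elm St, 44 Elm St, 39 Hill Ln, 47 Pine Rd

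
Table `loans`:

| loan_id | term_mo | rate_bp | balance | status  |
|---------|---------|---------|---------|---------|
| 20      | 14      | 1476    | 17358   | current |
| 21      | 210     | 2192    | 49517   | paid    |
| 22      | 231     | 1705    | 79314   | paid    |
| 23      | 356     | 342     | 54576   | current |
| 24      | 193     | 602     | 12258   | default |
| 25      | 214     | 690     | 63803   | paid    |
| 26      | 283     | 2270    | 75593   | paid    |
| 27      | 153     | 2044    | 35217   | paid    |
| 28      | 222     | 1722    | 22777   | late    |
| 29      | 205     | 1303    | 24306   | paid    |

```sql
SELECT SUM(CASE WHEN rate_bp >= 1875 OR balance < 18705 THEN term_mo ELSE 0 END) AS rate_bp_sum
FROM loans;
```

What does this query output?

loan_id=20: ✓ → 14
loan_id=21: ✓ → 210
loan_id=22: ✗
loan_id=23: ✗
loan_id=24: ✓ → 193
loan_id=25: ✗
loan_id=26: ✓ → 283
loan_id=27: ✓ → 153
loan_id=28: ✗
loan_id=29: ✗
rate_bp_sum = 14 + 210 + 193 + 283 + 153 = 853

853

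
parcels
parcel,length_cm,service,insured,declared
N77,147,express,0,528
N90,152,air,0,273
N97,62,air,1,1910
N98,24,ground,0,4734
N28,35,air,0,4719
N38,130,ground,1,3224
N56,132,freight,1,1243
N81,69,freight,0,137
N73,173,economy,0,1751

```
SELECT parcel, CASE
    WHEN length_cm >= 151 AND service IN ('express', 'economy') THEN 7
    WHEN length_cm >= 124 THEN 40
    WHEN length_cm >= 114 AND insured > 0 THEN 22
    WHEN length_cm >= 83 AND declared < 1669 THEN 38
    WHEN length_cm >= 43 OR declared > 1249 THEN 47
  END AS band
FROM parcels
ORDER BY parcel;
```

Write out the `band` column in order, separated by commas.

47, 40, 40, 7, 40, 47, 40, 47, 47

parcel=N28: length_cm >= 43 OR declared > 1249 → 47
parcel=N38: length_cm >= 124 → 40
parcel=N56: length_cm >= 124 → 40
parcel=N73: length_cm >= 151 AND service IN ('express', 'economy') → 7
parcel=N77: length_cm >= 124 → 40
parcel=N81: length_cm >= 43 OR declared > 1249 → 47
parcel=N90: length_cm >= 124 → 40
parcel=N97: length_cm >= 43 OR declared > 1249 → 47
parcel=N98: length_cm >= 43 OR declared > 1249 → 47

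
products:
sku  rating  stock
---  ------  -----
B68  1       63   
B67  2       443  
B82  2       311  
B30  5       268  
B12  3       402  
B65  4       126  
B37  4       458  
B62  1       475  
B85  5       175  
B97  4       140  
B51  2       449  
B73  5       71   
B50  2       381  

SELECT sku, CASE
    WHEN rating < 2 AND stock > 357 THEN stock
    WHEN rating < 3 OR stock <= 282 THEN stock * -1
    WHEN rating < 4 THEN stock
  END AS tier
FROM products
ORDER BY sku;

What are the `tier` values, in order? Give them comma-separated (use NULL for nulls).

sku=B12: rating < 4 → 402
sku=B30: rating < 3 OR stock <= 282 → -268
sku=B37: (no match → NULL) → NULL
sku=B50: rating < 3 OR stock <= 282 → -381
sku=B51: rating < 3 OR stock <= 282 → -449
sku=B62: rating < 2 AND stock > 357 → 475
sku=B65: rating < 3 OR stock <= 282 → -126
sku=B67: rating < 3 OR stock <= 282 → -443
sku=B68: rating < 3 OR stock <= 282 → -63
sku=B73: rating < 3 OR stock <= 282 → -71
sku=B82: rating < 3 OR stock <= 282 → -311
sku=B85: rating < 3 OR stock <= 282 → -175
sku=B97: rating < 3 OR stock <= 282 → -140

402, -268, NULL, -381, -449, 475, -126, -443, -63, -71, -311, -175, -140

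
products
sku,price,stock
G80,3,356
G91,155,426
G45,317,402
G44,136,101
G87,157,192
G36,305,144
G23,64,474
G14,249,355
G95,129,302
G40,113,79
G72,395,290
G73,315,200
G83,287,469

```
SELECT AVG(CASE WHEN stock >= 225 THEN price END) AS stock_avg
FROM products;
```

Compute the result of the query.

sku=G80: ✓ → 3
sku=G91: ✓ → 155
sku=G45: ✓ → 317
sku=G44: ✗
sku=G87: ✗
sku=G36: ✗
sku=G23: ✓ → 64
sku=G14: ✓ → 249
sku=G95: ✓ → 129
sku=G40: ✗
sku=G72: ✓ → 395
sku=G73: ✗
sku=G83: ✓ → 287
stock_avg = (3 + 155 + 317 + 64 + 249 + 129 + 395 + 287) / 8 = 199.875

199.875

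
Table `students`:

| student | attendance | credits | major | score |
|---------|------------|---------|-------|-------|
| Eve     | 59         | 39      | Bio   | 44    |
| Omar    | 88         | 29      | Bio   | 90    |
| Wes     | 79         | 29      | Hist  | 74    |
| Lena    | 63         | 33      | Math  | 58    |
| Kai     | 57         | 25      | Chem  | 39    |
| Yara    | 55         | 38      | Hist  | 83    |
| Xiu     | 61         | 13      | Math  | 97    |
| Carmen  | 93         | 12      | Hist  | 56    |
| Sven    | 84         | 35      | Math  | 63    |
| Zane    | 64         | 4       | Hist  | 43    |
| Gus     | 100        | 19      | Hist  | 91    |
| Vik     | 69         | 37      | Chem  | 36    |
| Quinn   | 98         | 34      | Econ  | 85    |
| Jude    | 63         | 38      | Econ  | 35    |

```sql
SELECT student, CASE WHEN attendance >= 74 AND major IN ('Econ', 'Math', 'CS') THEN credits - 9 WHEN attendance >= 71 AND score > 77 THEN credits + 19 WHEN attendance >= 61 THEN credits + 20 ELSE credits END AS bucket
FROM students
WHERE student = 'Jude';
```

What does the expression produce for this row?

58

student = Jude: attendance=63, credits=38, major=Econ, score=35.
attendance >= 74 AND major IN ('Econ', 'Math', 'CS') → false
attendance >= 71 AND score > 77 → false
attendance >= 61 → true → 58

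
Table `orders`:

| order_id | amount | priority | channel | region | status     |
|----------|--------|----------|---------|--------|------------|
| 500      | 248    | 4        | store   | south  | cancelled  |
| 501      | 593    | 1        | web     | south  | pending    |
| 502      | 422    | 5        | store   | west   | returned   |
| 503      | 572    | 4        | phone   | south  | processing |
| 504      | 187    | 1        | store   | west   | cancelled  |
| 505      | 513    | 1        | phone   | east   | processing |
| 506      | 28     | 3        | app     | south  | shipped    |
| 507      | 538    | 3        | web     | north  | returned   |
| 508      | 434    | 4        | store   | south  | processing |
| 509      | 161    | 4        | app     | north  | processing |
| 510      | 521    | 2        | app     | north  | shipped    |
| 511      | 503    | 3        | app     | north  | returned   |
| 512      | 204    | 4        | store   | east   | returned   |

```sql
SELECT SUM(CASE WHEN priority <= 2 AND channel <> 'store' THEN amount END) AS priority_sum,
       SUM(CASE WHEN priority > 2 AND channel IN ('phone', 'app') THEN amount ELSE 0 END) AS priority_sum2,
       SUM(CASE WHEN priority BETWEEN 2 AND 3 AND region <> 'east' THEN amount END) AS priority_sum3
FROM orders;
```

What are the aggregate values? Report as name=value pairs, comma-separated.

[priority_sum: priority <= 2 AND channel <> 'store']
order_id=500: ✗
order_id=501: ✓ → 593
order_id=502: ✗
order_id=503: ✗
order_id=504: ✗
order_id=505: ✓ → 513
order_id=506: ✗
order_id=507: ✗
order_id=508: ✗
order_id=509: ✗
order_id=510: ✓ → 521
order_id=511: ✗
order_id=512: ✗
priority_sum = 593 + 513 + 521 = 1627
—
[priority_sum2: priority > 2 AND channel IN ('phone', 'app')]
order_id=500: ✗
order_id=501: ✗
order_id=502: ✗
order_id=503: ✓ → 572
order_id=504: ✗
order_id=505: ✗
order_id=506: ✓ → 28
order_id=507: ✗
order_id=508: ✗
order_id=509: ✓ → 161
order_id=510: ✗
order_id=511: ✓ → 503
order_id=512: ✗
priority_sum2 = 572 + 28 + 161 + 503 = 1264
—
[priority_sum3: priority BETWEEN 2 AND 3 AND region <> 'east']
order_id=500: ✗
order_id=501: ✗
order_id=502: ✗
order_id=503: ✗
order_id=504: ✗
order_id=505: ✗
order_id=506: ✓ → 28
order_id=507: ✓ → 538
order_id=508: ✗
order_id=509: ✗
order_id=510: ✓ → 521
order_id=511: ✓ → 503
order_id=512: ✗
priority_sum3 = 28 + 538 + 521 + 503 = 1590

priority_sum=1627, priority_sum2=1264, priority_sum3=1590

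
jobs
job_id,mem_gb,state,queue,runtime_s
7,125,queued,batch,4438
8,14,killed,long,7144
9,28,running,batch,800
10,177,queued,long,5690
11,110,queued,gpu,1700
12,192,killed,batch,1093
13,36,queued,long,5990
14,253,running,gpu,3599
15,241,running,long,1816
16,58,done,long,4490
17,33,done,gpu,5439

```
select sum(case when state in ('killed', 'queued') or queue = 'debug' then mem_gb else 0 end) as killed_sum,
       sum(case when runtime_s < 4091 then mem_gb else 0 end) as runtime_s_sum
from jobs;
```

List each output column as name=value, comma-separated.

[killed_sum: state in ('killed', 'queued') or queue = 'debug']
job_id=7: ✓ → 125
job_id=8: ✓ → 14
job_id=9: ✗
job_id=10: ✓ → 177
job_id=11: ✓ → 110
job_id=12: ✓ → 192
job_id=13: ✓ → 36
job_id=14: ✗
job_id=15: ✗
job_id=16: ✗
job_id=17: ✗
killed_sum = 125 + 14 + 177 + 110 + 192 + 36 = 654
—
[runtime_s_sum: runtime_s < 4091]
job_id=7: ✗
job_id=8: ✗
job_id=9: ✓ → 28
job_id=10: ✗
job_id=11: ✓ → 110
job_id=12: ✓ → 192
job_id=13: ✗
job_id=14: ✓ → 253
job_id=15: ✓ → 241
job_id=16: ✗
job_id=17: ✗
runtime_s_sum = 28 + 110 + 192 + 253 + 241 = 824

killed_sum=654, runtime_s_sum=824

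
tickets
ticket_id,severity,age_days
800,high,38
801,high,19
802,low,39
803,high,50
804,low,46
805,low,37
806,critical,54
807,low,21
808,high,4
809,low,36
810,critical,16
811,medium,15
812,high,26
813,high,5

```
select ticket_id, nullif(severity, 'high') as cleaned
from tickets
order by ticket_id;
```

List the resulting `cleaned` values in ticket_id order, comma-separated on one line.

NULL, NULL, low, NULL, low, low, critical, low, NULL, low, critical, medium, NULL, NULL

ticket_id=800: severity=high vs high: equal → NULL
ticket_id=801: severity=high vs high: equal → NULL
ticket_id=802: severity=low vs high: differ → low
ticket_id=803: severity=high vs high: equal → NULL
ticket_id=804: severity=low vs high: differ → low
ticket_id=805: severity=low vs high: differ → low
ticket_id=806: severity=critical vs high: differ → critical
ticket_id=807: severity=low vs high: differ → low
ticket_id=808: severity=high vs high: equal → NULL
ticket_id=809: severity=low vs high: differ → low
ticket_id=810: severity=critical vs high: differ → critical
ticket_id=811: severity=medium vs high: differ → medium
ticket_id=812: severity=high vs high: equal → NULL
ticket_id=813: severity=high vs high: equal → NULL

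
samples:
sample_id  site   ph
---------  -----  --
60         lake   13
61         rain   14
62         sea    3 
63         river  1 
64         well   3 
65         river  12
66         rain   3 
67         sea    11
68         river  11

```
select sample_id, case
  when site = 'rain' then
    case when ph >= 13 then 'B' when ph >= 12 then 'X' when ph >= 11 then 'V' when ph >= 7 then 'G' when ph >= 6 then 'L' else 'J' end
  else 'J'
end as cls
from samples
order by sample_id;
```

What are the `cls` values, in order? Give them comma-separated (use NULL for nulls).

sample_id=60: site='lake' → outer ELSE → J
sample_id=61: site='rain' → inner[ph >= 13] → B
sample_id=62: site='sea' → outer ELSE → J
sample_id=63: site='river' → outer ELSE → J
sample_id=64: site='well' → outer ELSE → J
sample_id=65: site='river' → outer ELSE → J
sample_id=66: site='rain' → inner[ELSE] → J
sample_id=67: site='sea' → outer ELSE → J
sample_id=68: site='river' → outer ELSE → J

J, B, J, J, J, J, J, J, J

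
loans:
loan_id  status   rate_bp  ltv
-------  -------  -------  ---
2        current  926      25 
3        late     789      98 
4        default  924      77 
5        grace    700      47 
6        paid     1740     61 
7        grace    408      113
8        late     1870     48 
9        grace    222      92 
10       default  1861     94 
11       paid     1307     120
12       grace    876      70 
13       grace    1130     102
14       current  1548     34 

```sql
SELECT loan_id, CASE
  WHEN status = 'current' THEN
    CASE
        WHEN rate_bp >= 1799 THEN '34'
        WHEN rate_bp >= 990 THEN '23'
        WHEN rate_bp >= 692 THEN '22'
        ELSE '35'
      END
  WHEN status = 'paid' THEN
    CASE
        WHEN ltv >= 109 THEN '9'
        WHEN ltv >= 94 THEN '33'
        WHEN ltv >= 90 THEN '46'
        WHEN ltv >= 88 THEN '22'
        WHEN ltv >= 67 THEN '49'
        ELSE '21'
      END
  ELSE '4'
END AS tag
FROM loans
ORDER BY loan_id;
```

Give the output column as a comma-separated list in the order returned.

22, 4, 4, 4, 21, 4, 4, 4, 4, 9, 4, 4, 23

loan_id=2: status='current' → inner[rate_bp >= 692] → 22
loan_id=3: status='late' → outer ELSE → 4
loan_id=4: status='default' → outer ELSE → 4
loan_id=5: status='grace' → outer ELSE → 4
loan_id=6: status='paid' → inner[ELSE] → 21
loan_id=7: status='grace' → outer ELSE → 4
loan_id=8: status='late' → outer ELSE → 4
loan_id=9: status='grace' → outer ELSE → 4
loan_id=10: status='default' → outer ELSE → 4
loan_id=11: status='paid' → inner[ltv >= 109] → 9
loan_id=12: status='grace' → outer ELSE → 4
loan_id=13: status='grace' → outer ELSE → 4
loan_id=14: status='current' → inner[rate_bp >= 990] → 23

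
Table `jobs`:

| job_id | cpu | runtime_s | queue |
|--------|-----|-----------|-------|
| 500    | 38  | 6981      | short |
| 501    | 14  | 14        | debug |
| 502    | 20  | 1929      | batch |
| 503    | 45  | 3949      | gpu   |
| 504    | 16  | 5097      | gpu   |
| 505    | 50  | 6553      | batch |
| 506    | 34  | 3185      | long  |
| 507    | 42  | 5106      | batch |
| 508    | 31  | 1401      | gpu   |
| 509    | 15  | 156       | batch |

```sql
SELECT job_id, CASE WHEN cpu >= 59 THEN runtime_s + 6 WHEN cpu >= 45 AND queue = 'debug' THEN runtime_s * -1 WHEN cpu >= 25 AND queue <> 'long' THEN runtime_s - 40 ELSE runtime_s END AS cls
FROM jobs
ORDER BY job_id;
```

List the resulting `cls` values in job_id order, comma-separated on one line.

6941, 14, 1929, 3909, 5097, 6513, 3185, 5066, 1361, 156

job_id=500: cpu >= 25 AND queue <> 'long' → 6941
job_id=501: ELSE → 14
job_id=502: ELSE → 1929
job_id=503: cpu >= 25 AND queue <> 'long' → 3909
job_id=504: ELSE → 5097
job_id=505: cpu >= 25 AND queue <> 'long' → 6513
job_id=506: ELSE → 3185
job_id=507: cpu >= 25 AND queue <> 'long' → 5066
job_id=508: cpu >= 25 AND queue <> 'long' → 1361
job_id=509: ELSE → 156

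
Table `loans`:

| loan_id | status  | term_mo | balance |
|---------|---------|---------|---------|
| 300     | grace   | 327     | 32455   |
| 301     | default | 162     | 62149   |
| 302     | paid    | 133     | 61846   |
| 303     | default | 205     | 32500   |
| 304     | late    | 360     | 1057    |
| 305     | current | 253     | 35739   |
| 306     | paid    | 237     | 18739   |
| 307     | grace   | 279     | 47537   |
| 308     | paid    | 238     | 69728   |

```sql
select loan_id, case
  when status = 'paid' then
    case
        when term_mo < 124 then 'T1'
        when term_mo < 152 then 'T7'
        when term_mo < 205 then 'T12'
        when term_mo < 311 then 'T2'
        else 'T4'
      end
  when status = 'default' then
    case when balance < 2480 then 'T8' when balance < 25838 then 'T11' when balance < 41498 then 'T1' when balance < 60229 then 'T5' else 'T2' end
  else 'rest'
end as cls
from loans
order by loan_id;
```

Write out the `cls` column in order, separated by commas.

rest, T2, T7, T1, rest, rest, T2, rest, T2

loan_id=300: status='grace' → outer ELSE → rest
loan_id=301: status='default' → inner[ELSE] → T2
loan_id=302: status='paid' → inner[term_mo < 152] → T7
loan_id=303: status='default' → inner[balance < 41498] → T1
loan_id=304: status='late' → outer ELSE → rest
loan_id=305: status='current' → outer ELSE → rest
loan_id=306: status='paid' → inner[term_mo < 311] → T2
loan_id=307: status='grace' → outer ELSE → rest
loan_id=308: status='paid' → inner[term_mo < 311] → T2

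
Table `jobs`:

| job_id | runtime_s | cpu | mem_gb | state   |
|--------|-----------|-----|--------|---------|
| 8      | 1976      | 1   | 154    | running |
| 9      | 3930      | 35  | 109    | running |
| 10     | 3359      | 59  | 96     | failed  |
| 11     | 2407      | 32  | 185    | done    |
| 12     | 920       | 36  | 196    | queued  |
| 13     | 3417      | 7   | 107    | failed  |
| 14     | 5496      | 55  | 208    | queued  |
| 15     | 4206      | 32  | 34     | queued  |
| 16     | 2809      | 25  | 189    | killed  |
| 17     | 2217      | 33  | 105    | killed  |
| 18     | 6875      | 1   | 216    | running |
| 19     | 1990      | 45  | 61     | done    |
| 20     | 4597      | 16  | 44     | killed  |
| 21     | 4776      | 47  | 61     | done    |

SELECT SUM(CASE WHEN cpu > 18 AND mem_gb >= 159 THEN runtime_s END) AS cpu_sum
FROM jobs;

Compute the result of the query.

11632

job_id=8: ✗
job_id=9: ✗
job_id=10: ✗
job_id=11: ✓ → 2407
job_id=12: ✓ → 920
job_id=13: ✗
job_id=14: ✓ → 5496
job_id=15: ✗
job_id=16: ✓ → 2809
job_id=17: ✗
job_id=18: ✗
job_id=19: ✗
job_id=20: ✗
job_id=21: ✗
cpu_sum = 2407 + 920 + 5496 + 2809 = 11632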